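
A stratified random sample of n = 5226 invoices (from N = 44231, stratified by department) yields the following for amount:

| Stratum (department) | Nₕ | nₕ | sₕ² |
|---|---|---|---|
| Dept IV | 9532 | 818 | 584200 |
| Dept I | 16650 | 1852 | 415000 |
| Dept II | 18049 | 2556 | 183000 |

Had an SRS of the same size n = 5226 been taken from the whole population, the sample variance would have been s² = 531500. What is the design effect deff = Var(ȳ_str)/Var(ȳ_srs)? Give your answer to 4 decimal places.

Var(ȳ_str) = Σ Wₕ²(1−fₕ)sₕ²/nₕ with Wₕ = Nₕ/44231:
  Dept IV: (9532/44231)²·(1−818/9532)·584200/818 = 30.321894
  Dept I: (16650/44231)²·(1−1852/16650)·415000/1852 = 28.2209
  Dept II: (18049/44231)²·(1−2556/18049)·183000/2556 = 10.233528
  → Var(ȳ_str) = 68.776322.
Var(ȳ_srs) = (1 − 5226/44231)·531500/5226 = 89.686564.
deff = 68.776322 / 89.686564 = 0.7669.

0.7669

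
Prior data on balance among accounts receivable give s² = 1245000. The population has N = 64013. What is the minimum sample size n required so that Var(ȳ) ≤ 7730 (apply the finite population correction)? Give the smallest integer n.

Without fpc, n₀ = s²/D = 1245000/7730 = 161.0608.
With fpc, (1 − n/N)·s²/n ≤ D requires n ≥ n₀/(1 + n₀/N) = 161.0608/(1 + 161.0608/64013) = 160.6566.
Rounding up, n = 161.

161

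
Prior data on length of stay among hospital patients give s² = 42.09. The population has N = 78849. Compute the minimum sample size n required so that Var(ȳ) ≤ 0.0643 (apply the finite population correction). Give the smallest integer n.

650

Without fpc, n₀ = s²/D = 42.09/0.0643 = 654.5879.
With fpc, (1 − n/N)·s²/n ≤ D requires n ≥ n₀/(1 + n₀/N) = 654.5879/(1 + 654.5879/78849) = 649.1984.
Rounding up, n = 650.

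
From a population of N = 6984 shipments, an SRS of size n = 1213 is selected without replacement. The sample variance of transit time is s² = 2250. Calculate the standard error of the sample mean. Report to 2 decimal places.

1.24

Under SRS without replacement, Var(ȳ) = (1 − f)·s²/n with f = n/N = 1213/6984 = 0.17368270.
Var(ȳ) = (1 − 0.17368270)·2250/1213 = 0.82631730·1.8549052 = 1.5327402.
SE(ȳ) = √(1.5327402) = 1.24.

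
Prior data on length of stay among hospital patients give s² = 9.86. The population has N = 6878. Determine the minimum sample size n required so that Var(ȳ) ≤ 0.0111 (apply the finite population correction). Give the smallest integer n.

787

Without fpc, n₀ = s²/D = 9.86/0.0111 = 888.2883.
With fpc, (1 − n/N)·s²/n ≤ D requires n ≥ n₀/(1 + n₀/N) = 888.2883/(1 + 888.2883/6878) = 786.6881.
Rounding up, n = 787.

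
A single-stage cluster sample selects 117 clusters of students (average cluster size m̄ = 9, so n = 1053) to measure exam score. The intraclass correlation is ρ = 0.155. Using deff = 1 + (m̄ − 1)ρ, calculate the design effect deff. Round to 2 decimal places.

deff = 1 + (9 − 1)·0.155 = 1 + 1.24 = 2.24.

2.24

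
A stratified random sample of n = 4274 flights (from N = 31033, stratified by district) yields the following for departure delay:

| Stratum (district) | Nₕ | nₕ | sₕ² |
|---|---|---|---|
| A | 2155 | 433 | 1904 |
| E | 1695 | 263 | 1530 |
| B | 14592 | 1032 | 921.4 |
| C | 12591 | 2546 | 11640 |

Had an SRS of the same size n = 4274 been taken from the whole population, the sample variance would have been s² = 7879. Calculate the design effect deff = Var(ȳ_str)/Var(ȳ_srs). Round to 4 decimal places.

Var(ȳ_str) = Σ Wₕ²(1−fₕ)sₕ²/nₕ with Wₕ = Nₕ/31033:
  A: (2155/31033)²·(1−433/2155)·1904/433 = 0.016943844
  E: (1695/31033)²·(1−263/1695)·1530/263 = 0.014662259
  B: (14592/31033)²·(1−1032/14592)·921.4/1032 = 0.18344062
  C: (12591/31033)²·(1−2546/12591)·11640/2546 = 0.60042287
  → Var(ȳ_str) = 0.81546959.
Var(ȳ_srs) = (1 − 4274/31033)·7879/4274 = 1.5895811.
deff = 0.81546959 / 1.5895811 = 0.5130.

0.5130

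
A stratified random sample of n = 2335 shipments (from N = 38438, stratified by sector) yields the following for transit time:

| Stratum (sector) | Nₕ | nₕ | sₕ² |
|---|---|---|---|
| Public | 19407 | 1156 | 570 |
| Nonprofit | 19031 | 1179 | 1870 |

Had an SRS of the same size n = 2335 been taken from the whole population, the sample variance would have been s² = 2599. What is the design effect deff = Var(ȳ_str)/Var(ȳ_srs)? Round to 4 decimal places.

0.4619

Var(ȳ_str) = Σ Wₕ²(1−fₕ)sₕ²/nₕ with Wₕ = Nₕ/38438:
  Public: (19407/38438)²·(1−1156/19407)·570/1156 = 0.11820627
  Nonprofit: (19031/38438)²·(1−1179/19031)·1870/1179 = 0.36471592
  → Var(ȳ_str) = 0.48292219.
Var(ȳ_srs) = (1 − 2335/38438)·2599/2335 = 1.0454467.
deff = 0.48292219 / 1.0454467 = 0.4619.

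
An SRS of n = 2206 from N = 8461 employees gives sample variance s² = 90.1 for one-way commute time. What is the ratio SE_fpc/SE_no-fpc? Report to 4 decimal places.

f = n/N = 2206/8461 = 0.26072568.
SE_no-fpc = √(s²/n) = 0.2020969; SE_fpc = √((1−f)s²/n) = 0.17376506.
Ratio = √(1−f) = 0.85981063.

0.8598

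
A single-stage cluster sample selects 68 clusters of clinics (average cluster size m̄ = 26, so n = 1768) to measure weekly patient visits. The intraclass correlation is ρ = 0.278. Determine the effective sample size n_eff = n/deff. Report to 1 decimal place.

222.4

deff = 1 + (26 − 1)·0.278 = 1 + 6.95 = 7.95.
n_eff = 1768 / 7.95 = 222.4.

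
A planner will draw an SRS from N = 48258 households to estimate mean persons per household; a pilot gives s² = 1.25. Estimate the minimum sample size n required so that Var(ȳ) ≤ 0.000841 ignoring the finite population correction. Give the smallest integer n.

1487

Without fpc, n₀ = s²/D = 1.25/0.000841 = 1486.3258.
Rounding up, n = 1487.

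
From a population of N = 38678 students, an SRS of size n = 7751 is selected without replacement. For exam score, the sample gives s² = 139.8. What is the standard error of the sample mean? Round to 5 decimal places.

0.12009

Under SRS without replacement, Var(ȳ) = (1 − f)·s²/n with f = n/N = 7751/38678 = 0.20039816.
Var(ȳ) = (1 − 0.20039816)·139.8/7751 = 0.79960184·0.018036382 = 0.014421925.
SE(ȳ) = √(0.014421925) = 0.12009.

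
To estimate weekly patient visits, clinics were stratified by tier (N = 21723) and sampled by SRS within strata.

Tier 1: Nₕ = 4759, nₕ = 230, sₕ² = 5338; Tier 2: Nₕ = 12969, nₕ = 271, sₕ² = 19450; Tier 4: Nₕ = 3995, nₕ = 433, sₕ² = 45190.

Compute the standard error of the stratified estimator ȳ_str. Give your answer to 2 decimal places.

Var(ȳ_str) = Σₕ Wₕ²(1 − fₕ)sₕ²/nₕ with Wₕ = Nₕ/N, N = 21723.
Tier 1: Wₕ = 0.21907655; term = 0.21907655²·(1 − 0.04832948)·5338/230 = 1.0600568.
Tier 2: Wₕ = 0.59701699; term = 0.59701699²·(1 − 0.02089598)·19450/271 = 25.046816.
Tier 4: Wₕ = 0.18390646; term = 0.18390646²·(1 − 0.10838548)·45190/433 = 3.1472087.
Sum = 29.254082.
SE = √(29.254082) = 5.41.

5.41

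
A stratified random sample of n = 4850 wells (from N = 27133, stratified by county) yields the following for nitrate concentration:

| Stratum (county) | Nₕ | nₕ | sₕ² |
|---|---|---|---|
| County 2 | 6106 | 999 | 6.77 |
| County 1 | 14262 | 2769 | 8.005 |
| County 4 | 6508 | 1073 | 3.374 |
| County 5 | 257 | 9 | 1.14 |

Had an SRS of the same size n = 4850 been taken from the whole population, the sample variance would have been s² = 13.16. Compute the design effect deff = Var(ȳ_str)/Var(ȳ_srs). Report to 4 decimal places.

0.4904

Var(ȳ_str) = Σ Wₕ²(1−fₕ)sₕ²/nₕ with Wₕ = Nₕ/27133:
  County 2: (6106/27133)²·(1−999/6106)·6.77/999 = 2.8704515 × 10^-4
  County 1: (14262/27133)²·(1−2769/14262)·8.005/2769 = 6.436601 × 10^-4
  County 4: (6508/27133)²·(1−1073/6508)·3.374/1073 = 1.5107647 × 10^-4
  County 5: (257/27133)²·(1−9/257)·1.14/9 = 1.0966083 × 10^-5
  → Var(ȳ_str) = 0.0010927478.
Var(ȳ_srs) = (1 − 4850/27133)·13.16/4850 = 0.0022283838.
deff = 0.0010927478 / 0.0022283838 = 0.4904.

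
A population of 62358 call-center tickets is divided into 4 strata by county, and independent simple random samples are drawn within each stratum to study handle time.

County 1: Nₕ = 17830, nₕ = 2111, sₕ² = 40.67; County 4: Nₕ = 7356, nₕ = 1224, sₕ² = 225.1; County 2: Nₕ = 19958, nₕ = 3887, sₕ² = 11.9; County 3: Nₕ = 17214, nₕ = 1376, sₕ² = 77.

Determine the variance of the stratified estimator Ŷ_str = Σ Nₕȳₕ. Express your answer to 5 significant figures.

Var(Ŷ_str) = Σₕ Nₕ²(1 − fₕ)sₕ²/nₕ.
County 1: 17830²·(1 − 2111/17830)·40.67/2111 = 5.3996076 × 10^6.
County 4: 7356²·(1 − 1224/7356)·225.1/1224 = 8.2954117 × 10^6.
County 2: 19958²·(1 − 3887/19958)·11.9/3887 = 981956.71.
County 3: 17214²·(1 − 1376/17214)·77/1376 = 1.5256483 × 10^7.
Sum = 2.9933459 × 10^7.

2.9933 × 10^7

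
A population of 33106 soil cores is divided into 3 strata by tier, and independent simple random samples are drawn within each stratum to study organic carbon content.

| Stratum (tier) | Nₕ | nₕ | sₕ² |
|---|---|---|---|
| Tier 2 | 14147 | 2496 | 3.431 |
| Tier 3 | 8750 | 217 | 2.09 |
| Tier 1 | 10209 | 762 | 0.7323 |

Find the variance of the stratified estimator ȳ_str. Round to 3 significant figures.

9.47 × 10^-4

Var(ȳ_str) = Σₕ Wₕ²(1 − fₕ)sₕ²/nₕ with Wₕ = Nₕ/N, N = 33106.
Tier 2: Wₕ = 0.42732435; term = 0.42732435²·(1 − 0.17643317)·3.431/2496 = 2.067237 × 10^-4.
Tier 3: Wₕ = 0.26430254; term = 0.26430254²·(1 − 0.02480000)·2.09/217 = 6.5611948 × 10^-4.
Tier 1: Wₕ = 0.30837310; term = 0.30837310²·(1 − 0.07464002)·0.7323/762 = 8.4566384 × 10^-5.
Sum = 9.4740956 × 10^-4.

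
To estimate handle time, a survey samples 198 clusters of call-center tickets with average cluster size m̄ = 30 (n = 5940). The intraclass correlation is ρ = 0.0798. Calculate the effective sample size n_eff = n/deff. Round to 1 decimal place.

deff = 1 + (30 − 1)·0.0798 = 1 + 2.3142 = 3.3142.
n_eff = 5940 / 3.3142 = 1792.3.

1792.3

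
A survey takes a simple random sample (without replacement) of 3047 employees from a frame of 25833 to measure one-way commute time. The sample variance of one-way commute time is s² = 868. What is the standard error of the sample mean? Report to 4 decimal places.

Under SRS without replacement, Var(ȳ) = (1 − f)·s²/n with f = n/N = 3047/25833 = 0.11794991.
Var(ȳ) = (1 − 0.11794991)·868/3047 = 0.88205009·0.28487036 = 0.25126993.
SE(ȳ) = √(0.25126993) = 0.5013.

0.5013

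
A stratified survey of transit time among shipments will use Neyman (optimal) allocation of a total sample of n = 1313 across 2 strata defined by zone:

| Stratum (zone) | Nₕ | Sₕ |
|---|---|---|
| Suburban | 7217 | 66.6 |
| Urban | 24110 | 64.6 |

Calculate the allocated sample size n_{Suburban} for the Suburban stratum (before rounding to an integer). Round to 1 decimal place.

Neyman allocation: nₕ = n·NₕSₕ / Σⱼ NⱼSⱼ.
Σ NⱼSⱼ = 7217·66.6 + 24110·64.6 = 2.0381582 × 10^6.
n_{Suburban} = 1313·7217·66.6 / (2.0381582 × 10^6) = 309.6.

309.6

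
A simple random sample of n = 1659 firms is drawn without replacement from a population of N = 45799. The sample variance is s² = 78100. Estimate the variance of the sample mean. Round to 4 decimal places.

Under SRS without replacement, Var(ȳ) = (1 − f)·s²/n with f = n/N = 1659/45799 = 0.03622350.
Var(ȳ) = (1 − 0.03622350)·78100/1659 = 0.96377650·47.076552 = 45.371275.

45.3713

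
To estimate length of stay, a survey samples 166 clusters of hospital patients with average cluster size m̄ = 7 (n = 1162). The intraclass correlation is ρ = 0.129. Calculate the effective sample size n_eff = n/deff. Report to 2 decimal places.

deff = 1 + (7 − 1)·0.129 = 1 + 0.774 = 1.774.
n_eff = 1162 / 1.774 = 655.02.

655.02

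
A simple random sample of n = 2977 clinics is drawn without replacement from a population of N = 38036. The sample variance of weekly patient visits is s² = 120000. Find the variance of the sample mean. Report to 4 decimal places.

37.1541

Under SRS without replacement, Var(ȳ) = (1 − f)·s²/n with f = n/N = 2977/38036 = 0.07826796.
Var(ȳ) = (1 − 0.07826796)·120000/2977 = 0.92173204·40.309036 = 37.15413.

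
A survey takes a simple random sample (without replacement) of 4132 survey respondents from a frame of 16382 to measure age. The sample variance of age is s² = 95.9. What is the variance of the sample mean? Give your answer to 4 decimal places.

0.0174

Under SRS without replacement, Var(ȳ) = (1 − f)·s²/n with f = n/N = 4132/16382 = 0.25222806.
Var(ȳ) = (1 − 0.25222806)·95.9/4132 = 0.74777194·0.0232091 = 0.017355114.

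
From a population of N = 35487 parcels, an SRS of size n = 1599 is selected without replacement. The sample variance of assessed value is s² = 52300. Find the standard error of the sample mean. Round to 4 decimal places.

Under SRS without replacement, Var(ȳ) = (1 − f)·s²/n with f = n/N = 1599/35487 = 0.04505875.
Var(ȳ) = (1 − 0.04505875)·52300/1599 = 0.95494125·32.707942 = 31.234163.
SE(ȳ) = √(31.234163) = 5.5888.

5.5888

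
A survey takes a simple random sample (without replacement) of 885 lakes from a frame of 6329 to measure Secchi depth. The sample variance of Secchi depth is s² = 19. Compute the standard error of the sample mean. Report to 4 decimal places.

0.1359

Under SRS without replacement, Var(ȳ) = (1 − f)·s²/n with f = n/N = 885/6329 = 0.13983252.
Var(ȳ) = (1 − 0.13983252)·19/885 = 0.86016748·0.021468927 = 0.018466873.
SE(ȳ) = √(0.018466873) = 0.1359.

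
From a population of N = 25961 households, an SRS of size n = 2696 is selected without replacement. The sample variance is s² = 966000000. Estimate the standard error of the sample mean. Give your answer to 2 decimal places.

566.66

Under SRS without replacement, Var(ȳ) = (1 − f)·s²/n with f = n/N = 2696/25961 = 0.10384808.
Var(ȳ) = (1 − 0.10384808)·966000000/2696 = 0.89615192·358308.61 = 321098.94.
SE(ȳ) = √(321098.94) = 566.66.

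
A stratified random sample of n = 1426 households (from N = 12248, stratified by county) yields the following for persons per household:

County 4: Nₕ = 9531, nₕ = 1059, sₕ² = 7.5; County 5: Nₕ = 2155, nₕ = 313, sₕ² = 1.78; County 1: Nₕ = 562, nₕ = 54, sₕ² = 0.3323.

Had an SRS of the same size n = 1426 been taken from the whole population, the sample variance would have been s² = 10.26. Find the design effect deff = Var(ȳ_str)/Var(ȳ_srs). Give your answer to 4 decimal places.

Var(ȳ_str) = Σ Wₕ²(1−fₕ)sₕ²/nₕ with Wₕ = Nₕ/12248:
  County 4: (9531/12248)²·(1−1059/9531)·7.5/1059 = 0.0038120568
  County 5: (2155/12248)²·(1−313/2155)·1.78/313 = 1.5048119 × 10^-4
  County 1: (562/12248)²·(1−54/562)·0.3323/54 = 1.1711331 × 10^-5
  → Var(ȳ_str) = 0.0039742493.
Var(ȳ_srs) = (1 − 1426/12248)·10.26/1426 = 0.0063572631.
deff = 0.0039742493 / 0.0063572631 = 0.6252.

0.6252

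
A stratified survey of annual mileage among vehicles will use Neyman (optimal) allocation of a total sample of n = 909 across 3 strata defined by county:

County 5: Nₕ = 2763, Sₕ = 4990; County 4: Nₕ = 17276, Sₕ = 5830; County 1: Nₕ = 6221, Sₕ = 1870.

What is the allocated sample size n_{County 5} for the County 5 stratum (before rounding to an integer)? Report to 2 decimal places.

Neyman allocation: nₕ = n·NₕSₕ / Σⱼ NⱼSⱼ.
Σ NⱼSⱼ = 2763·4990 + 17276·5830 + 6221·1870 = 1.2613972 × 10^8.
n_{County 5} = 909·2763·4990 / (1.2613972 × 10^8) = 99.36.

99.36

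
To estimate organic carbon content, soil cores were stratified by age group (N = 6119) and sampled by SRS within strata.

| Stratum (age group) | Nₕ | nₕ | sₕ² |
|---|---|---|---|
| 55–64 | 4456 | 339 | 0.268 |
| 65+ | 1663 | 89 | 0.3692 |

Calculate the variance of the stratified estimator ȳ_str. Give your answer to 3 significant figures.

Var(ȳ_str) = Σₕ Wₕ²(1 − fₕ)sₕ²/nₕ with Wₕ = Nₕ/N, N = 6119.
55–64: Wₕ = 0.72822357; term = 0.72822357²·(1 − 0.07607720)·0.268/339 = 3.8734704 × 10^-4.
65+: Wₕ = 0.27177643; term = 0.27177643²·(1 − 0.05351774)·0.3692/89 = 2.9000652 × 10^-4.
Sum = 6.7735356 × 10^-4.

6.77 × 10^-4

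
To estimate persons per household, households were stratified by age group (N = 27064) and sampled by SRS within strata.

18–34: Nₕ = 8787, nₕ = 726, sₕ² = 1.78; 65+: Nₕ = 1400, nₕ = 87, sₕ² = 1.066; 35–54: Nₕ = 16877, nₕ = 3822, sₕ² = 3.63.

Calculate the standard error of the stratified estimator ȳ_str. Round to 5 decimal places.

0.02353

Var(ȳ_str) = Σₕ Wₕ²(1 − fₕ)sₕ²/nₕ with Wₕ = Nₕ/N, N = 27064.
18–34: Wₕ = 0.32467484; term = 0.32467484²·(1 − 0.08262206)·1.78/726 = 2.3709858 × 10^-4.
65+: Wₕ = 0.05172923; term = 0.05172923²·(1 − 0.06214286)·1.066/87 = 3.0750115 × 10^-5.
35–54: Wₕ = 0.62359592; term = 0.62359592²·(1 − 0.22646205)·3.63/3822 = 2.8569596 × 10^-4.
Sum = 5.5354466 × 10^-4.
SE = √(5.5354466 × 10^-4) = 0.02353.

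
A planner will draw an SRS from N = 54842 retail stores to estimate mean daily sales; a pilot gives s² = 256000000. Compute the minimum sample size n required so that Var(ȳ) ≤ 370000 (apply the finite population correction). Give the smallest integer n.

Without fpc, n₀ = s²/D = 256000000/370000 = 691.8919.
With fpc, (1 − n/N)·s²/n ≤ D requires n ≥ n₀/(1 + n₀/N) = 691.8919/(1 + 691.8919/54842) = 683.2717.
Rounding up, n = 684.

684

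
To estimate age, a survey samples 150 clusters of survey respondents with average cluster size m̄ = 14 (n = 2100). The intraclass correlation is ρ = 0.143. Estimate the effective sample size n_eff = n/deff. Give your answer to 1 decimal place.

deff = 1 + (14 − 1)·0.143 = 1 + 1.859 = 2.859.
n_eff = 2100 / 2.859 = 734.5.

734.5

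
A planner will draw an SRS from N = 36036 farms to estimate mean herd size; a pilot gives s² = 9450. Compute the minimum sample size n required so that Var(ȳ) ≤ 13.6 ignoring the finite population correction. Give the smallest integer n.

Without fpc, n₀ = s²/D = 9450/13.6 = 694.8529.
Rounding up, n = 695.

695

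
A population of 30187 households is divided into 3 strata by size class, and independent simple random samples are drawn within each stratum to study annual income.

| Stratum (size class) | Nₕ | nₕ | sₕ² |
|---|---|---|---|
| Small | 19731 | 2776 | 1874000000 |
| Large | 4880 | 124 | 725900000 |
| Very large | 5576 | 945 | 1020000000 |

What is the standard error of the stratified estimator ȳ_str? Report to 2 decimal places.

653.85

Var(ȳ_str) = Σₕ Wₕ²(1 − fₕ)sₕ²/nₕ with Wₕ = Nₕ/N, N = 30187.
Small: Wₕ = 0.65362573; term = 0.65362573²·(1 − 0.14069231)·1874000000/2776 = 247831.84.
Large: Wₕ = 0.16165899; term = 0.16165899²·(1 − 0.02540984)·725900000/124 = 149099.73.
Very large: Wₕ = 0.18471527; term = 0.18471527²·(1 − 0.16947633)·1020000000/945 = 30586.234.
Sum = 427517.8.
SE = √(427517.8) = 653.85.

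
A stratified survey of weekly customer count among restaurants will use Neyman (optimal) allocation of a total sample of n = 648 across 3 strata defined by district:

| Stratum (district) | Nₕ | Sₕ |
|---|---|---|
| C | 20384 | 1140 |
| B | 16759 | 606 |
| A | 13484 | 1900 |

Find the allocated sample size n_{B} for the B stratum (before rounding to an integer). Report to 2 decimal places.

Neyman allocation: nₕ = n·NₕSₕ / Σⱼ NⱼSⱼ.
Σ NⱼSⱼ = 20384·1140 + 16759·606 + 13484·1900 = 5.9013314 × 10^7.
n_{B} = 648·16759·606 / (5.9013314 × 10^7) = 111.52.

111.52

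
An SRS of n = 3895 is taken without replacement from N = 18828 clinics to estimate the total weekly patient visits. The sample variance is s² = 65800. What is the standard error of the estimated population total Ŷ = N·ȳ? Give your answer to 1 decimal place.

68918.3

Var(Ŷ) = N²·Var(ȳ) = N²·(1 − n/N)·s²/n.
f = 3895/18828 = 0.20687274; Var(ȳ) = 0.79312726·65800/3895 = 13.398658.
Var(Ŷ) = 18828² · 13.398658 = 4.7497383 × 10^9.
SE(Ŷ) = √(4.7497383 × 10^9) = 68918.3.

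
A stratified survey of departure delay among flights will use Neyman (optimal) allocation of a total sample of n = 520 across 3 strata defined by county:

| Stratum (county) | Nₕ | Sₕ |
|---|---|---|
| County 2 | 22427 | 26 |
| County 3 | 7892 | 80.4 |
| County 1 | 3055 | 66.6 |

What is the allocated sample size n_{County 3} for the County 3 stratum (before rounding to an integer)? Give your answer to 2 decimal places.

232.18

Neyman allocation: nₕ = n·NₕSₕ / Σⱼ NⱼSⱼ.
Σ NⱼSⱼ = 22427·26 + 7892·80.4 + 3055·66.6 = 1.4210818 × 10^6.
n_{County 3} = 520·7892·80.4 / (1.4210818 × 10^6) = 232.18.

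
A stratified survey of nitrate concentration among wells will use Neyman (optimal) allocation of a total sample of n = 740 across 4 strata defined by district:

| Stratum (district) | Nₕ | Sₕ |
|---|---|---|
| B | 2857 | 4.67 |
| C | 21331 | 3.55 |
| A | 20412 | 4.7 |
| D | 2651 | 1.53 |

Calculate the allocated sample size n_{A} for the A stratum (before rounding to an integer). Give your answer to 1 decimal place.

Neyman allocation: nₕ = n·NₕSₕ / Σⱼ NⱼSⱼ.
Σ NⱼSⱼ = 2857·4.67 + 21331·3.55 + 20412·4.7 + 2651·1.53 = 189059.67.
n_{A} = 740·20412·4.7 / 189059.67 = 375.5.

375.5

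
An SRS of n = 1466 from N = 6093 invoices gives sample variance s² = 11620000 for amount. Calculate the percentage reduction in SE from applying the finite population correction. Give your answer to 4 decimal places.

f = n/N = 1466/6093 = 0.24060397.
SE_no-fpc = √(s²/n) = 89.02994; SE_fpc = √((1−f)s²/n) = 77.583656.
Ratio = √(1−f) = 0.87143332. Reduction = 100·(1 − 0.87143332) = 12.8567%.

12.8567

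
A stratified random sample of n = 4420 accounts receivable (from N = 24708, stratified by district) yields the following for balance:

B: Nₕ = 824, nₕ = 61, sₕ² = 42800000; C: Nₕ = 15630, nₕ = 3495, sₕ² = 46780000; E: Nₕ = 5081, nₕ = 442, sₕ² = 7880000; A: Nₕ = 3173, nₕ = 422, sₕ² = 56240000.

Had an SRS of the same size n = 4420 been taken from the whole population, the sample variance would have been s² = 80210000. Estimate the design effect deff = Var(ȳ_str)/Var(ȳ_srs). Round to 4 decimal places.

Var(ȳ_str) = Σ Wₕ²(1−fₕ)sₕ²/nₕ with Wₕ = Nₕ/24708:
  B: (824/24708)²·(1−61/824)·42800000/61 = 722.58759
  C: (15630/24708)²·(1−3495/15630)·46780000/3495 = 4158.4991
  E: (5081/24708)²·(1−442/5081)·7880000/442 = 688.33893
  A: (3173/24708)²·(1−422/3173)·56240000/422 = 1905.5412
  → Var(ȳ_str) = 7474.9668.
Var(ȳ_srs) = (1 − 4420/24708)·80210000/4420 = 14900.742.
deff = 7474.9668 / 14900.742 = 0.5017.

0.5017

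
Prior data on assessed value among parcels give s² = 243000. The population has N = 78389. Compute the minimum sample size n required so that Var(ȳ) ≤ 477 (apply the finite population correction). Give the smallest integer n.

Without fpc, n₀ = s²/D = 243000/477 = 509.4340.
With fpc, (1 − n/N)·s²/n ≤ D requires n ≥ n₀/(1 + n₀/N) = 509.4340/(1 + 509.4340/78389) = 506.1447.
Rounding up, n = 507.

507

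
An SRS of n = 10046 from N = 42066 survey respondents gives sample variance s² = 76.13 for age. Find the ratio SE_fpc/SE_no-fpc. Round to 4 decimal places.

0.8725

f = n/N = 10046/42066 = 0.23881520.
SE_no-fpc = √(s²/n) = 0.087052516; SE_fpc = √((1−f)s²/n) = 0.075949756.
Ratio = √(1−f) = 0.87245906.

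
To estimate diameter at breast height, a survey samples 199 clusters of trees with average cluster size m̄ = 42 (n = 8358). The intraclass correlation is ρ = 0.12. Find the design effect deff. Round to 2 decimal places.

deff = 1 + (42 − 1)·0.12 = 1 + 4.92 = 5.92.

5.92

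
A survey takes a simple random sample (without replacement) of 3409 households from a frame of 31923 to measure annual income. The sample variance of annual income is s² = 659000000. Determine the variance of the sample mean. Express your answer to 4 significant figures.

Under SRS without replacement, Var(ȳ) = (1 − f)·s²/n with f = n/N = 3409/31923 = 0.10678821.
Var(ȳ) = (1 − 0.10678821)·659000000/3409 = 0.89321179·193311.82 = 172668.4.

172700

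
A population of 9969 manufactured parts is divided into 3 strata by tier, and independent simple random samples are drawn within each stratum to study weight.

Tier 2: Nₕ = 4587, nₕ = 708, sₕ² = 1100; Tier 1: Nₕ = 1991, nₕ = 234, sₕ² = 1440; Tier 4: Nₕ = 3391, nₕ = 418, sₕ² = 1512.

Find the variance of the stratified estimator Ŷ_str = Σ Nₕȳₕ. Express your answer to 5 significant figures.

8.5639 × 10^7

Var(Ŷ_str) = Σₕ Nₕ²(1 − fₕ)sₕ²/nₕ.
Tier 2: 4587²·(1 − 708/4587)·1100/708 = 2.764445 × 10^7.
Tier 1: 1991²·(1 − 234/1991)·1440/234 = 2.1527305 × 10^7.
Tier 4: 3391²·(1 − 418/3391)·1512/418 = 3.6466846 × 10^7.
Sum = 8.5638601 × 10^7.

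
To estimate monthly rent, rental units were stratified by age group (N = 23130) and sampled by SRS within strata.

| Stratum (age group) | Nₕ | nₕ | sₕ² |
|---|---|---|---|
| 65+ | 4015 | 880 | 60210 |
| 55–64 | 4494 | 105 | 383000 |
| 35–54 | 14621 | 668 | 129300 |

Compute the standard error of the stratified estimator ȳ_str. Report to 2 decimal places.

Var(ȳ_str) = Σₕ Wₕ²(1 − fₕ)sₕ²/nₕ with Wₕ = Nₕ/N, N = 23130.
65+: Wₕ = 0.17358409; term = 0.17358409²·(1 − 0.21917808)·60210/880 = 1.6097476.
55–64: Wₕ = 0.19429313; term = 0.19429313²·(1 − 0.02336449)·383000/105 = 134.47974.
35–54: Wₕ = 0.63212278; term = 0.63212278²·(1 − 0.04568771)·129300/668 = 73.810045.
Sum = 209.89953.
SE = √(209.89953) = 14.49.

14.49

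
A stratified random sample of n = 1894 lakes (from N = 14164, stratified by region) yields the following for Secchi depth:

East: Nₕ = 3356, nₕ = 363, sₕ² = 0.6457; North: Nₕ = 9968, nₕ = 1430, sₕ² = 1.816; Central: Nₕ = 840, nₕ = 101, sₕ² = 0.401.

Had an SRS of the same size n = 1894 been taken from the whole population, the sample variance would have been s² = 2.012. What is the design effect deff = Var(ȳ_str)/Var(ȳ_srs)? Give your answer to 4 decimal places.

0.6955

Var(ȳ_str) = Σ Wₕ²(1−fₕ)sₕ²/nₕ with Wₕ = Nₕ/14164:
  East: (3356/14164)²·(1−363/3356)·0.6457/363 = 8.9059652 × 10^-5
  North: (9968/14164)²·(1−1430/9968)·1.816/1430 = 5.3873123 × 10^-4
  Central: (840/14164)²·(1−101/840)·0.401/101 = 1.2284992 × 10^-5
  → Var(ȳ_str) = 6.4007587 × 10^-4.
Var(ȳ_srs) = (1 − 1894/14164)·2.012/1894 = 9.2025174 × 10^-4.
deff = (6.4007587 × 10^-4) / (9.2025174 × 10^-4) = 0.6955.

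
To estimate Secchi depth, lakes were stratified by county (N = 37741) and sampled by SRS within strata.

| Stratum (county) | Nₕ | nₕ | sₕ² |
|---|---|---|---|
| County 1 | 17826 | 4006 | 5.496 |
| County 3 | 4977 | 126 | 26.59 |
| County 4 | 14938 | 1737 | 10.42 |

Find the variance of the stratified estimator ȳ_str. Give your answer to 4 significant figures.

Var(ȳ_str) = Σₕ Wₕ²(1 − fₕ)sₕ²/nₕ with Wₕ = Nₕ/N, N = 37741.
County 1: Wₕ = 0.47232453; term = 0.47232453²·(1 − 0.22472793)·5.496/4006 = 2.3728535 × 10^-4.
County 3: Wₕ = 0.13187250; term = 0.13187250²·(1 − 0.02531646)·26.59/126 = 0.0035770079.
County 4: Wₕ = 0.39580297; term = 0.39580297²·(1 − 0.11628063)·10.42/1737 = 8.3050142 × 10^-4.
Sum = 0.0046447947.

0.004645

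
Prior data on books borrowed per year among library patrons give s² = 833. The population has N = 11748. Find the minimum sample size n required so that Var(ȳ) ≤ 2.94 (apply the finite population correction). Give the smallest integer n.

Without fpc, n₀ = s²/D = 833/2.94 = 283.3333.
With fpc, (1 − n/N)·s²/n ≤ D requires n ≥ n₀/(1 + n₀/N) = 283.3333/(1 + 283.3333/11748) = 276.6609.
Rounding up, n = 277.

277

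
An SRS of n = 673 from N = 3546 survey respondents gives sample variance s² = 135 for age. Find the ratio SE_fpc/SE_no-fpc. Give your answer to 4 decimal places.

f = n/N = 673/3546 = 0.18979131.
SE_no-fpc = √(s²/n) = 0.44787761; SE_fpc = √((1−f)s²/n) = 0.40314177.
Ratio = √(1−f) = 0.90011593.

0.9001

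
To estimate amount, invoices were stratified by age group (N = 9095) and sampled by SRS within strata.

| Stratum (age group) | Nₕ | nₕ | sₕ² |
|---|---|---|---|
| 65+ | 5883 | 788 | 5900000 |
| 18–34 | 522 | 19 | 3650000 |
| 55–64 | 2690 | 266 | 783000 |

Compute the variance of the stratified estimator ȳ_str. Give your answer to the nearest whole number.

3555

Var(ȳ_str) = Σₕ Wₕ²(1 − fₕ)sₕ²/nₕ with Wₕ = Nₕ/N, N = 9095.
65+: Wₕ = 0.64683892; term = 0.64683892²·(1 − 0.13394527)·5900000/788 = 2713.0851.
18–34: Wₕ = 0.05739417; term = 0.05739417²·(1 − 0.03639847)·3650000/19 = 609.77883.
55–64: Wₕ = 0.29576690; term = 0.29576690²·(1 − 0.09888476)·783000/266 = 232.03827.
Sum = 3554.9022.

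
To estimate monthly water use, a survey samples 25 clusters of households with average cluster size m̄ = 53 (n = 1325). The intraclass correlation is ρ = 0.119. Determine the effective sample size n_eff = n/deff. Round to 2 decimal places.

deff = 1 + (53 − 1)·0.119 = 1 + 6.188 = 7.188.
n_eff = 1325 / 7.188 = 184.34.

184.34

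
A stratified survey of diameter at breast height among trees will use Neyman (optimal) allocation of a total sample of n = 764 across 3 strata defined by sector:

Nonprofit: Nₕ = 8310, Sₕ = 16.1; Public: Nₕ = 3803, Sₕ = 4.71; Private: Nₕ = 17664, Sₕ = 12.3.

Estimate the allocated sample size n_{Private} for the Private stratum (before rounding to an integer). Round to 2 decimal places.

Neyman allocation: nₕ = n·NₕSₕ / Σⱼ NⱼSⱼ.
Σ NⱼSⱼ = 8310·16.1 + 3803·4.71 + 17664·12.3 = 368970.33.
n_{Private} = 764·17664·12.3 / 368970.33 = 449.88.

449.88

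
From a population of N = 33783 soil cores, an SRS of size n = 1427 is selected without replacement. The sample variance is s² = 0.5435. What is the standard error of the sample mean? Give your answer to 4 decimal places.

Under SRS without replacement, Var(ȳ) = (1 − f)·s²/n with f = n/N = 1427/33783 = 0.04224018.
Var(ȳ) = (1 − 0.04224018)·0.5435/1427 = 0.95775982·3.8086896 × 10^-4 = 3.6478098 × 10^-4.
SE(ȳ) = √(3.6478098 × 10^-4) = 0.0191.

0.0191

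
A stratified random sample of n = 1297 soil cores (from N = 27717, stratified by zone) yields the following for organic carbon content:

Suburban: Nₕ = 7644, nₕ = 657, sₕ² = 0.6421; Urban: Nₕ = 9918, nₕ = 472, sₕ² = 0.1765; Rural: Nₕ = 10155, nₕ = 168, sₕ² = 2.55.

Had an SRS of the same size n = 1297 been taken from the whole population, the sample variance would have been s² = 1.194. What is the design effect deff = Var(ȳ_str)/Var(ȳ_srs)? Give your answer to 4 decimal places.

2.4129

Var(ȳ_str) = Σ Wₕ²(1−fₕ)sₕ²/nₕ with Wₕ = Nₕ/27717:
  Suburban: (7644/27717)²·(1−657/7644)·0.6421/657 = 6.7944808 × 10^-5
  Urban: (9918/27717)²·(1−472/9918)·0.1765/472 = 4.5601834 × 10^-5
  Rural: (10155/27717)²·(1−168/10155)·2.55/168 = 0.0020037957
  → Var(ȳ_str) = 0.0021173423.
Var(ȳ_srs) = (1 − 1297/27717)·1.194/1297 = 8.7750771 × 10^-4.
deff = 0.0021173423 / (8.7750771 × 10^-4) = 2.4129.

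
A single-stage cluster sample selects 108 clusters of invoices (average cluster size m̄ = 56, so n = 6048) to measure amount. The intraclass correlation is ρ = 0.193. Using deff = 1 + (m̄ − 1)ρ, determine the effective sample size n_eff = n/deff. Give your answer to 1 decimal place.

520.7

deff = 1 + (56 − 1)·0.193 = 1 + 10.615 = 11.615.
n_eff = 6048 / 11.615 = 520.7.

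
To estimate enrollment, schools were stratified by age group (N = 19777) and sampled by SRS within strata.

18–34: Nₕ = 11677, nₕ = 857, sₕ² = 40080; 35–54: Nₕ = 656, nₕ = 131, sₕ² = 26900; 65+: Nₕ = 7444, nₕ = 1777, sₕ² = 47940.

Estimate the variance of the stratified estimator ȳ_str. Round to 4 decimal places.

18.1977

Var(ȳ_str) = Σₕ Wₕ²(1 − fₕ)sₕ²/nₕ with Wₕ = Nₕ/N, N = 19777.
18–34: Wₕ = 0.59043333; term = 0.59043333²·(1 − 0.07339214)·40080/857 = 15.107222.
35–54: Wₕ = 0.03316984; term = 0.03316984²·(1 − 0.19969512)·26900/131 = 0.18081036.
65+: Wₕ = 0.37639682; term = 0.37639682²·(1 − 0.23871574)·47940/1777 = 2.9097076.
Sum = 18.19774.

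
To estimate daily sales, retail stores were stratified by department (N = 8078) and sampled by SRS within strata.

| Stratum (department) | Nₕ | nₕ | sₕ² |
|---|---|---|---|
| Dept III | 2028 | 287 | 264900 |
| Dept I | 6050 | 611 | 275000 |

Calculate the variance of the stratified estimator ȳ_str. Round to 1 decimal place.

Var(ȳ_str) = Σₕ Wₕ²(1 − fₕ)sₕ²/nₕ with Wₕ = Nₕ/N, N = 8078.
Dept III: Wₕ = 0.25105224; term = 0.25105224²·(1 − 0.14151874)·264900/287 = 49.941213.
Dept I: Wₕ = 0.74894776; term = 0.74894776²·(1 − 0.10099174)·275000/611 = 226.96465.
Sum = 276.90586.

276.9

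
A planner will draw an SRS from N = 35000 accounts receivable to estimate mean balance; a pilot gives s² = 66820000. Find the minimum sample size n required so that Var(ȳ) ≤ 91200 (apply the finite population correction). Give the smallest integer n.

718

Without fpc, n₀ = s²/D = 66820000/91200 = 732.6754.
With fpc, (1 − n/N)·s²/n ≤ D requires n ≥ n₀/(1 + n₀/N) = 732.6754/(1 + 732.6754/35000) = 717.6524.
Rounding up, n = 718.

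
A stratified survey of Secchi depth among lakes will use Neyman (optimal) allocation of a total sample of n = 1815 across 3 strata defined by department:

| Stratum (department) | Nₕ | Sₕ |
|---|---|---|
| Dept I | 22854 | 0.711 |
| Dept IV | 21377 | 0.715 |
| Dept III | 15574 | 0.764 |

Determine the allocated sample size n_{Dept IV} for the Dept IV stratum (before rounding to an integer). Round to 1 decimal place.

Neyman allocation: nₕ = n·NₕSₕ / Σⱼ NⱼSⱼ.
Σ NⱼSⱼ = 22854·0.711 + 21377·0.715 + 15574·0.764 = 43432.285.
n_{Dept IV} = 1815·21377·0.715 / 43432.285 = 638.7.

638.7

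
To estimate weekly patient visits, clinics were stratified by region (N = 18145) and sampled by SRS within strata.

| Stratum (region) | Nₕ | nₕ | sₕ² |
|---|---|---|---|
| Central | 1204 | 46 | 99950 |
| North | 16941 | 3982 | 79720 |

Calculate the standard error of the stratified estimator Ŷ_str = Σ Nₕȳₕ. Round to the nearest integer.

86166

Var(Ŷ_str) = Σₕ Nₕ²(1 − fₕ)sₕ²/nₕ.
Central: 1204²·(1 − 46/1204)·99950/46 = 3.0294237 × 10^9.
North: 16941²·(1 − 3982/16941)·79720/3982 = 4.395179 × 10^9.
Sum = 7.4246027 × 10^9.
SE = √(7.4246027 × 10^9) = 86166.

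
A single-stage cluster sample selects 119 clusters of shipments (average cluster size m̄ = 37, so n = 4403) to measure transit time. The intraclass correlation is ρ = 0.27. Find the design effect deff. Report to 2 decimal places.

10.72

deff = 1 + (37 − 1)·0.27 = 1 + 9.72 = 10.72.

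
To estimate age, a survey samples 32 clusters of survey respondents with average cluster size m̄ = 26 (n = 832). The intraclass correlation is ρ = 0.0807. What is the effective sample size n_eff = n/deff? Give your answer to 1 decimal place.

275.7

deff = 1 + (26 − 1)·0.0807 = 1 + 2.0175 = 3.0175.
n_eff = 832 / 3.0175 = 275.7.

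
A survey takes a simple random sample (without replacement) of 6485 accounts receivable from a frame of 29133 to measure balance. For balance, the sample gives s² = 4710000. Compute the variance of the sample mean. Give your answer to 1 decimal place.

Under SRS without replacement, Var(ȳ) = (1 − f)·s²/n with f = n/N = 6485/29133 = 0.22259980.
Var(ȳ) = (1 − 0.22259980)·4710000/6485 = 0.77740020·726.29144 = 564.61911.

564.6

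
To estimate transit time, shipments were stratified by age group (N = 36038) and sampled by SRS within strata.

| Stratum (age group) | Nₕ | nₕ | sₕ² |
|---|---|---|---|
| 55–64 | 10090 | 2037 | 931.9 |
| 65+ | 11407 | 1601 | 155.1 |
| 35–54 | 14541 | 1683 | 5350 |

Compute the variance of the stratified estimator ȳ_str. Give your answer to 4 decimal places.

0.4946

Var(ȳ_str) = Σₕ Wₕ²(1 − fₕ)sₕ²/nₕ with Wₕ = Nₕ/N, N = 36038.
55–64: Wₕ = 0.27998224; term = 0.27998224²·(1 − 0.20188305)·931.9/2037 = 0.028622383.
65+: Wₕ = 0.31652700; term = 0.31652700²·(1 − 0.14035242)·155.1/1601 = 0.0083437721.
35–54: Wₕ = 0.40349076; term = 0.40349076²·(1 − 0.11574170)·5350/1683 = 0.45763159.
Sum = 0.49459775.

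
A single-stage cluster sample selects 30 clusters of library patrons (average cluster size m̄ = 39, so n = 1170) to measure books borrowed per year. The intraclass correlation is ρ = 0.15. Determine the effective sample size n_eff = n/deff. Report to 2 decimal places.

174.63

deff = 1 + (39 − 1)·0.15 = 1 + 5.7 = 6.7.
n_eff = 1170 / 6.7 = 174.63.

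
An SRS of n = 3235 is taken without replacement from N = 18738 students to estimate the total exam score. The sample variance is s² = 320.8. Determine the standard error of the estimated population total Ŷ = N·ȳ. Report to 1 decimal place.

5367.2

Var(Ŷ) = N²·Var(ȳ) = N²·(1 − n/N)·s²/n.
f = 3235/18738 = 0.17264383; Var(ȳ) = 0.82735617·320.8/3235 = 0.082045088.
Var(Ŷ) = 18738² · 0.082045088 = 2.8807068 × 10^7.
SE(Ŷ) = √(2.8807068 × 10^7) = 5367.2.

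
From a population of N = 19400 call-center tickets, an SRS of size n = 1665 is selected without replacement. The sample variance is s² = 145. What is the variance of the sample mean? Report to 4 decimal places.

Under SRS without replacement, Var(ȳ) = (1 − f)·s²/n with f = n/N = 1665/19400 = 0.08582474.
Var(ȳ) = (1 − 0.08582474)·145/1665 = 0.91417526·0.087087087 = 0.07961286.

0.0796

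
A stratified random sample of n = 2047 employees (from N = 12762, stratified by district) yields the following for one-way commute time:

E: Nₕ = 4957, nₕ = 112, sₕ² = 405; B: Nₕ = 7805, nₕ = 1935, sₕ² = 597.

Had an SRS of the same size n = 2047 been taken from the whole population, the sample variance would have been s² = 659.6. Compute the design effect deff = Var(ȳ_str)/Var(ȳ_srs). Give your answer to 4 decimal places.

2.2917

Var(ȳ_str) = Σ Wₕ²(1−fₕ)sₕ²/nₕ with Wₕ = Nₕ/12762:
  E: (4957/12762)²·(1−112/4957)·405/112 = 0.53322711
  B: (7805/12762)²·(1−1935/7805)·597/1935 = 0.086789441
  → Var(ȳ_str) = 0.62001655.
Var(ȳ_srs) = (1 − 2047/12762)·659.6/2047 = 0.27054296.
deff = 0.62001655 / 0.27054296 = 2.2917.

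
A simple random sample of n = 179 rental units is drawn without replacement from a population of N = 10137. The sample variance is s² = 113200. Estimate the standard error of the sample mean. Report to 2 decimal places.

24.92

Under SRS without replacement, Var(ȳ) = (1 − f)·s²/n with f = n/N = 179/10137 = 0.01765808.
Var(ȳ) = (1 − 0.01765808)·113200/179 = 0.98234192·632.40223 = 621.23522.
SE(ȳ) = √(621.23522) = 24.92.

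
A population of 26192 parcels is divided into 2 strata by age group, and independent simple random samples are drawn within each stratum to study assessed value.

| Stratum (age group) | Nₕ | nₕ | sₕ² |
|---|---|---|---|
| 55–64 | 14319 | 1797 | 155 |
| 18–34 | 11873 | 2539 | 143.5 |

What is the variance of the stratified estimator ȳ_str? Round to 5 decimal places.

Var(ȳ_str) = Σₕ Wₕ²(1 − fₕ)sₕ²/nₕ with Wₕ = Nₕ/N, N = 26192.
55–64: Wₕ = 0.54669365; term = 0.54669365²·(1 − 0.12549759)·155/1797 = 0.022544089.
18–34: Wₕ = 0.45330635; term = 0.45330635²·(1 − 0.21384654)·143.5/2539 = 0.0091301968.
Sum = 0.031674286.

0.03167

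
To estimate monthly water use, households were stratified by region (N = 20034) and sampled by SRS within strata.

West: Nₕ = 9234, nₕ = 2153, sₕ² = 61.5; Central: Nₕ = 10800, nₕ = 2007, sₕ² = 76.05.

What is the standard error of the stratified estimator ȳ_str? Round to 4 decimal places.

Var(ȳ_str) = Σₕ Wₕ²(1 − fₕ)sₕ²/nₕ with Wₕ = Nₕ/N, N = 20034.
West: Wₕ = 0.46091644; term = 0.46091644²·(1 − 0.23316006)·61.5/2153 = 0.0046535053.
Central: Wₕ = 0.53908356; term = 0.53908356²·(1 − 0.18583333)·76.05/2007 = 0.0089655582.
Sum = 0.013619064.
SE = √(0.013619064) = 0.1167.

0.1167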